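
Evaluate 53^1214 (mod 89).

81

Square-and-reduce mod 89: 53^1≡53, 53^2≡50, 53^4≡8, 53^8≡64, 53^16≡2, 53^32≡4, 53^64≡16, 53^128≡78, 53^256≡32, 53^512≡45, 53^1024≡67.
1214 = 2 + 4 + 8 + 16 + 32 + 128 + 1024, so 53^1214 ≡ 50·8·64·2·4·78·67 ≡ 81 (mod 89).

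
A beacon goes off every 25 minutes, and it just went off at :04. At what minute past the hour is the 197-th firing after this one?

197·25 = 4925.
Dividing 4925 by 60 gives quotient 82 and remainder 5.
(4 + 5) mod 60 = 9.

9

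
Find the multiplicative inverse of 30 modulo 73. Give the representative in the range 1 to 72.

30·56 = 1680 = 23·73 + 1, so 30⁻¹ ≡ 56 (mod 73).

56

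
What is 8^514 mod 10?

4

Last digits of 8^n: 8, 4, 2, 6 (period 4).
514 mod 4 = 2, so the last digit matches 8^2 = 4.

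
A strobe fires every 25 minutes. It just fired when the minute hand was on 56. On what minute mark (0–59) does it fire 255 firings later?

255·25 = 6375.
6375 = 106·60 + 15, so 6375 mod 60 = 15.
(56 + 15) mod 60 = 11.

11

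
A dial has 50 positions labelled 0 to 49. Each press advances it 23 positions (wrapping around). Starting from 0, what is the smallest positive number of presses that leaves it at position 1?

23·37 = 851 = 17·50 + 1, so 23⁻¹ ≡ 37 (mod 50).

37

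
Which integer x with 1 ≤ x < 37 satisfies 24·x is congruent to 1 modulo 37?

17

24·17 = 408 = 11·37 + 1, so 24⁻¹ ≡ 17 (mod 37).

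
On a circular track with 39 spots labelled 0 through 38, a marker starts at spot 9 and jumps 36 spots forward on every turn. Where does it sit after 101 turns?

101·36 = 3636.
3636 = 93·39 + 9, so 3636 mod 39 = 9.
(9 + 9) mod 39 = 18.

18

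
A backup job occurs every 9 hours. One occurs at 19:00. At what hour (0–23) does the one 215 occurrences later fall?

10

215·9 = 1935.
1935 = 80·24 + 15, so 1935 mod 24 = 15.
(19 + 15) mod 24 = 10.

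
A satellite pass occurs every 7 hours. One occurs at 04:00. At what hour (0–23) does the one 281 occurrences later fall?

281·7 = 1967.
Dividing 1967 by 24 gives quotient 81 and remainder 23.
(4 + 23) mod 24 = 3.

3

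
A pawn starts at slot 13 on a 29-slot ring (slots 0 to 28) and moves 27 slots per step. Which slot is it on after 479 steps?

12

479·27 = 12933.
12933 = 445·29 + 28, so 12933 mod 29 = 28.
(13 + 28) mod 29 = 12.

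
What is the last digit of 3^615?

The units digit of 3^n cycles with period 4: 3, 9, 7, 1, …
615 mod 4 = 3, so the last digit matches 3^3 = 7.

7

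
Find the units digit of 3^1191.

7

Powers of 3 mod 10 repeat with period 4: 3, 9, 7, 1.
1191 leaves remainder 3 on division by 4, so 3^1191 ends in 7.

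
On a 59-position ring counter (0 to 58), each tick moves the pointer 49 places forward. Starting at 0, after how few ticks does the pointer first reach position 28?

9

49⁻¹ ≡ 53 (mod 59) because 49·53 = 2597 = 44·59 + 1.
Multiplying both sides by 53: x ≡ 53·28 = 1484 ≡ 9 (mod 59).
Check: 49·9 = 441 = 7·59 + 28.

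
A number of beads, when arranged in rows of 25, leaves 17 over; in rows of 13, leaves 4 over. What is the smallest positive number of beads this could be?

x ≡ 4 (mod 13) gives x ∈ {4, 17}.
The first of these with x mod 25 = 17 is 17.

17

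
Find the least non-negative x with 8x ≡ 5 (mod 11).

The inverse of 8 mod 11 is 7 (since 8·7 = 56 ≡ 1).
Multiplying both sides by 7: x ≡ 7·5 = 35 ≡ 2 (mod 11).
Check: 8·2 = 16 = 1·11 + 5.

2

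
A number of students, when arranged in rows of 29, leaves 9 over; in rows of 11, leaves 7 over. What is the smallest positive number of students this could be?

Since 11·8 ≡ 1 (mod 29), take x = 7 + 11·((9−7)·8 mod 29) = 7 + 11·16 = 183.
Check: 183 mod 29 = 9, 183 mod 11 = 7.

183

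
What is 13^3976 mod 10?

1

Powers of 3 mod 10 repeat with period 4: 3, 9, 7, 1.
3976 mod 4 = 0, so the last digit matches 3^4 = 1.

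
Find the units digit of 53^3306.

9

The units digit of 53^n cycles with period 4: 3, 9, 7, 1, …
3306 leaves remainder 2 on division by 4, so 53^3306 ends in 9.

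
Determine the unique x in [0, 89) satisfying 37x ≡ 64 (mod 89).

33

The inverse of 37 mod 89 is 77 (since 37·77 = 2849 ≡ 1).
Multiplying both sides by 77: x ≡ 77·64 = 4928 ≡ 33 (mod 89).
Check: 37·33 = 1221 = 13·89 + 64.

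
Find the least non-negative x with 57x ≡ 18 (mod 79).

57⁻¹ ≡ 61 (mod 79) because 57·61 = 3477 = 44·79 + 1.
Multiplying both sides by 61: x ≡ 61·18 = 1098 ≡ 71 (mod 79).
Check: 57·71 = 4047 = 51·79 + 18.

71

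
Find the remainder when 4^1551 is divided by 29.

Square-and-reduce mod 29: 4^1≡4, 4^2≡16, 4^4≡24, 4^8≡25, 4^16≡16, 4^32≡24, 4^64≡25, 4^128≡16, 4^256≡24, 4^512≡25, 4^1024≡16.
Since 1551 = 1 + 2 + 4 + 8 + 512 + 1024 in binary, 4^1551 ≡ 4·16·24·25·25·16 ≡ 5 (mod 29).

5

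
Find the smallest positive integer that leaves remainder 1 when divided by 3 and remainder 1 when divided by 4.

1

x ≡ 1 (mod 3) gives x ∈ {1}.
The first of these with x mod 4 = 1 is 1.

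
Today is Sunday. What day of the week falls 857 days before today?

Thursday

857 = 122·7 + 3, so 857 mod 7 = 3.
Sunday − 3 days → Thursday.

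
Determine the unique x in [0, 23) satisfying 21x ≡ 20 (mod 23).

The inverse of 21 mod 23 is 11 (since 21·11 = 231 ≡ 1).
Multiplying both sides by 11: x ≡ 11·20 = 220 ≡ 13 (mod 23).

13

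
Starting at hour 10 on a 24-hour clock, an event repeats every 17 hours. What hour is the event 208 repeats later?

18

208·17 = 3536.
3536 − 147·24 = 8, so 3536 ≡ 8 (mod 24).
(10 + 8) mod 24 = 18.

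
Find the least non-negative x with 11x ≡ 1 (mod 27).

11⁻¹ ≡ 5 (mod 27) because 11·5 = 55 = 2·27 + 1.
So x ≡ 5·1 = 5 ≡ 5 (mod 27).
Check: 11·5 = 55 = 2·27 + 1.

5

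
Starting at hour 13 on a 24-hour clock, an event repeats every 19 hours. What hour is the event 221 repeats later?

221·19 = 4199.
Dividing 4199 by 24 gives quotient 174 and remainder 23.
(13 + 23) mod 24 = 12.

12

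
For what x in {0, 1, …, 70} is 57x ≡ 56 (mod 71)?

57⁻¹ ≡ 5 (mod 71) because 57·5 = 285 = 4·71 + 1.
So x ≡ 5·56 = 280 ≡ 67 (mod 71).
Check: 57·67 = 3819 = 53·71 + 56.

67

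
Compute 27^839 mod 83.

16

By repeated squaring mod 83: 27^1≡27, 27^2≡65, 27^4≡75, 27^8≡64, 27^16≡29, 27^32≡11, 27^64≡38, 27^128≡33, 27^256≡10, 27^512≡17.
839 = 1 + 2 + 4 + 64 + 256 + 512, so 27^839 ≡ 27·65·75·38·10·17 ≡ 16 (mod 83).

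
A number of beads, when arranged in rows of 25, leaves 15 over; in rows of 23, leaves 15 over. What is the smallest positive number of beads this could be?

15

Since 23·12 ≡ 1 (mod 25), take x = 15 + 23·((15−15)·12 mod 25) = 15 + 23·0 = 15.
Check: 15 mod 25 = 15, 15 mod 23 = 15.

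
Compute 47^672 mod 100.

Successive squares of 47 mod 100: 47^1≡47, 47^2≡9, 47^4≡81, 47^8≡61, 47^16≡21, 47^32≡41, 47^64≡81, 47^128≡61, 47^256≡21, 47^512≡41.
672 = 32 + 128 + 512, so 47^672 ≡ 41·61·41 ≡ 41 (mod 100).

41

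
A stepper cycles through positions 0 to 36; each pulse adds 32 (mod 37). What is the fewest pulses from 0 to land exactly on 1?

37 = 1·32 + 5
32 = 6·5 + 2
5 = 2·2 + 1
2 = 2·1 + 0
Back-substituting gives 32·22 ≡ 1 (mod 37).

22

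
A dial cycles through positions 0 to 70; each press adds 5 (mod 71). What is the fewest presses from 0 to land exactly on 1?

5·57 = 285 = 4·71 + 1, so 5⁻¹ ≡ 57 (mod 71).

57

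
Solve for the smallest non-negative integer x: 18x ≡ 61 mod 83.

The inverse of 18 mod 83 is 60 (since 18·60 = 1080 ≡ 1).
So x ≡ 60·61 = 3660 ≡ 8 (mod 83).
Check: 18·8 = 144 = 1·83 + 61.

8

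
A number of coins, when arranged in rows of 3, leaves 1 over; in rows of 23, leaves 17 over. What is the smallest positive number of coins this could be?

x ≡ 1 (mod 3) gives x ∈ {1, 4, 7, 10, 13, 16, 19, 22, …}.
The first of these with x mod 23 = 17 is 40.

40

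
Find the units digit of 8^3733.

Powers of 8 mod 10 repeat with period 4: 8, 4, 2, 6.
3733 leaves remainder 1 on division by 4, so 8^3733 ends in 8.

8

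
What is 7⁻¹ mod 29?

25

7·25 = 175 = 6·29 + 1, so 7⁻¹ ≡ 25 (mod 29).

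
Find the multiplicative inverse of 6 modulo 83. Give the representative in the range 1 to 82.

83 = 13·6 + 5
6 = 1·5 + 1
5 = 5·1 + 0
Back-substituting gives 6·14 ≡ 1 (mod 83).

14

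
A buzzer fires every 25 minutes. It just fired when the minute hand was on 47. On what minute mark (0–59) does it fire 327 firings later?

327·25 = 8175.
8175 mod 60 = 15 (since 136·60 = 8160).
(47 + 15) mod 60 = 2.

2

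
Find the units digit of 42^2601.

Last digits of 2^n: 2, 4, 8, 6 (period 4).
2601 mod 4 = 1, so the last digit matches 2^1 = 2.

2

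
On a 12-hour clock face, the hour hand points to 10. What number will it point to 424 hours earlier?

6

424 mod 12 = 4 (since 35·12 = 420).
10 − 4 → 6 on a 12-hour dial.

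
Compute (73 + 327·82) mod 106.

69

327·82 = 26814.
26814 = 252·106 + 102, so 26814 mod 106 = 102.
(73 + 102) mod 106 = 69.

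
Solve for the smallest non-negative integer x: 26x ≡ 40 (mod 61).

The inverse of 26 mod 61 is 54 (since 26·54 = 1404 ≡ 1).
So x ≡ 54·40 = 2160 ≡ 25 (mod 61).
Check: 26·25 = 650 = 10·61 + 40.

25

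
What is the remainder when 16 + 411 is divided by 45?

411 = 9·45 + 6, so 411 mod 45 = 6.
(16 + 6) mod 45 = 22.

22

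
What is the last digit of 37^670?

Last digits of 7^n: 7, 9, 3, 1 (period 4).
670 leaves remainder 2 on division by 4, so 37^670 ends in 9.

9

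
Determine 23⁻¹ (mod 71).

34

23·34 = 782 = 11·71 + 1, so 23⁻¹ ≡ 34 (mod 71).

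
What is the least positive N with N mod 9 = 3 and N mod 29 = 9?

x ≡ 3 (mod 9) gives x ∈ {3, 12, 21, 30, 39, 48, 57, 66, …}.
The first of these with x mod 29 = 9 is 183.

183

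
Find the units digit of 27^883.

Powers of 7 mod 10 repeat with period 4: 7, 9, 3, 1.
883 mod 4 = 3, so the last digit matches 7^3 = 3.

3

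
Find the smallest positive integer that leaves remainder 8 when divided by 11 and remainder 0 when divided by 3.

x ≡ 0 (mod 3) gives x ∈ {0, 3, 6, 9, 12, 15, 18, 21, …}.
The first of these with x mod 11 = 8 is 30.

30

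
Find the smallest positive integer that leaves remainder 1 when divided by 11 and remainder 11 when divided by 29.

243

x ≡ 1 (mod 11) gives x ∈ {1, 12, 23, 34, 45, 56, 67, 78, …}.
The first of these with x mod 29 = 11 is 243.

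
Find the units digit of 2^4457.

2

Powers of 2 mod 10 repeat with period 4: 2, 4, 8, 6.
4457 leaves remainder 1 on division by 4, so 2^4457 ends in 2.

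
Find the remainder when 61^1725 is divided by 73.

70

Square-and-reduce mod 73: 61^1≡61, 61^2≡71, 61^4≡4, 61^8≡16, 61^16≡37, 61^32≡55, 61^64≡32, 61^128≡2, 61^256≡4, 61^512≡16, 61^1024≡37.
1725 = 1 + 4 + 8 + 16 + 32 + 128 + 512 + 1024, so 61^1725 ≡ 61·4·16·37·55·2·16·37 ≡ 70 (mod 73).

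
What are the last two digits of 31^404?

By repeated squaring mod 100: 31^1≡31, 31^2≡61, 31^4≡21, 31^8≡41, 31^16≡81, 31^32≡61, 31^64≡21, 31^128≡41, 31^256≡81.
Since 404 = 4 + 16 + 128 + 256 in binary, 31^404 ≡ 21·81·41·81 ≡ 21 (mod 100).

21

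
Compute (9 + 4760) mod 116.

13

4760 − 41·116 = 4, so 4760 ≡ 4 (mod 116).
(9 + 4) mod 116 = 13.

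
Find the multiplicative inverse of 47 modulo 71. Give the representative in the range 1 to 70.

71 = 1·47 + 24
47 = 1·24 + 23
24 = 1·23 + 1
23 = 23·1 + 0
Back-substituting gives 47·68 ≡ 1 (mod 71).

68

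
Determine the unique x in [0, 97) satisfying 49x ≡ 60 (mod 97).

23

The inverse of 49 mod 97 is 2 (since 49·2 = 98 ≡ 1).
Multiplying both sides by 2: x ≡ 2·60 = 120 ≡ 23 (mod 97).
Check: 49·23 = 1127 = 11·97 + 60.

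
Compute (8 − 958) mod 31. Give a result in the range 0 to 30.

958 = 30·31 + 28, so 958 mod 31 = 28.
(8 − 28) mod 31 = 11.

11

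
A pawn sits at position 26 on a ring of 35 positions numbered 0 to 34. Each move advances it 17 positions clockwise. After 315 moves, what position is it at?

26

315·17 = 5355.
5355 = 153·35 + 0, so 5355 mod 35 = 0.
(26 + 0) mod 35 = 26.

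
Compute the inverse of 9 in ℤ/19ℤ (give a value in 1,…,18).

17

9·17 = 153 = 8·19 + 1, so 9⁻¹ ≡ 17 (mod 19).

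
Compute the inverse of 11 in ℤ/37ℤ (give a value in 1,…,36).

37 = 3·11 + 4
11 = 2·4 + 3
4 = 1·3 + 1
3 = 3·1 + 0
Back-substituting gives 11·27 ≡ 1 (mod 37).

27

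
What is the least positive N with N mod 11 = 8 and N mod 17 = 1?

Since 17·2 ≡ 1 (mod 11), take x = 1 + 17·((8−1)·2 mod 11) = 1 + 17·3 = 52.
Check: 52 mod 11 = 8, 52 mod 17 = 1.

52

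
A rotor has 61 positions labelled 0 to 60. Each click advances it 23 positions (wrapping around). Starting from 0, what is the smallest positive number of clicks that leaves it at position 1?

23·8 = 184 = 3·61 + 1, so 23⁻¹ ≡ 8 (mod 61).

8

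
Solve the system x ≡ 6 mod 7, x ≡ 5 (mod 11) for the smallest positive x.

Since 11·2 ≡ 1 (mod 7), take x = 5 + 11·((6−5)·2 mod 7) = 5 + 11·2 = 27.
Check: 27 mod 7 = 6, 27 mod 11 = 5.

27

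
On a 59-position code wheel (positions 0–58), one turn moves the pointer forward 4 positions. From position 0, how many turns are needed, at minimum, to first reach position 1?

15

4·15 = 60 = 1·59 + 1, so 4⁻¹ ≡ 15 (mod 59).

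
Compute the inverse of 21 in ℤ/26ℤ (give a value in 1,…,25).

5

21·5 = 105 = 4·26 + 1, so 21⁻¹ ≡ 5 (mod 26).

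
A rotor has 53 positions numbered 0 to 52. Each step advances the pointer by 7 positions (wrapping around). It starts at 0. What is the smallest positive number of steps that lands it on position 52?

The inverse of 7 mod 53 is 38 (since 7·38 = 266 ≡ 1).
Multiplying both sides by 38: x ≡ 38·52 = 1976 ≡ 15 (mod 53).

15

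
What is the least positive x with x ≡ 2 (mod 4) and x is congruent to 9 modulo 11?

42

x ≡ 2 (mod 4) gives x ∈ {2, 6, 10, 14, 18, 22, 26, 30, …}.
The first of these with x mod 11 = 9 is 42.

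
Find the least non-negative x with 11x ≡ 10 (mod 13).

11⁻¹ ≡ 6 (mod 13) because 11·6 = 66 = 5·13 + 1.
Multiplying both sides by 6: x ≡ 6·10 = 60 ≡ 8 (mod 13).
Check: 11·8 = 88 = 6·13 + 10.

8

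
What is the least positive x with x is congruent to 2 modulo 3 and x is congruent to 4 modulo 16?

20

x ≡ 2 (mod 3) gives x ∈ {2, 5, 8, 11, 14, 17, 20}.
The first of these with x mod 16 = 4 is 20.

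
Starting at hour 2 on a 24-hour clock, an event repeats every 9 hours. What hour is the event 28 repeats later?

28·9 = 252.
Dividing 252 by 24 gives quotient 10 and remainder 12.
(2 + 12) mod 24 = 14.

14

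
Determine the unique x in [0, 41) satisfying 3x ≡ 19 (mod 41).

3⁻¹ ≡ 14 (mod 41) because 3·14 = 42 = 1·41 + 1.
Multiplying both sides by 14: x ≡ 14·19 = 266 ≡ 20 (mod 41).

20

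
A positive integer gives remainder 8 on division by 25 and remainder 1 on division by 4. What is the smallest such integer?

33

x ≡ 1 (mod 4) gives x ∈ {1, 5, 9, 13, 17, 21, 25, 29, …}.
The first of these with x mod 25 = 8 is 33.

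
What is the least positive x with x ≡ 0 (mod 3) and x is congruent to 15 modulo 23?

15

x ≡ 0 (mod 3) gives x ∈ {0, 3, 6, 9, 12, 15}.
The first of these with x mod 23 = 15 is 15.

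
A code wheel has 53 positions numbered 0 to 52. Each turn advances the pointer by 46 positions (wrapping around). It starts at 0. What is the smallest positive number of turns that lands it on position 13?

The inverse of 46 mod 53 is 15 (since 46·15 = 690 ≡ 1).
Multiplying both sides by 15: x ≡ 15·13 = 195 ≡ 36 (mod 53).
Check: 46·36 = 1656 = 31·53 + 13.

36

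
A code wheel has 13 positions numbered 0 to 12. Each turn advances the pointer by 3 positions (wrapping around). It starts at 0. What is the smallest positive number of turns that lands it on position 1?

The inverse of 3 mod 13 is 9 (since 3·9 = 27 ≡ 1).
So x ≡ 9·1 = 9 ≡ 9 (mod 13).

9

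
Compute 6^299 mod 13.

11

Square-and-reduce mod 13: 6^1≡6, 6^2≡10, 6^4≡9, 6^8≡3, 6^16≡9, 6^32≡3, 6^64≡9, 6^128≡3, 6^256≡9.
299 = 1 + 2 + 8 + 32 + 256, so 6^299 ≡ 6·10·3·3·9 ≡ 11 (mod 13).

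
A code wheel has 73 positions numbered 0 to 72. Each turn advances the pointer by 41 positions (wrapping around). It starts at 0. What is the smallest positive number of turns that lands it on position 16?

41⁻¹ ≡ 57 (mod 73) because 41·57 = 2337 = 32·73 + 1.
So x ≡ 57·16 = 912 ≡ 36 (mod 73).

36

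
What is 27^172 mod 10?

The units digit of 27^n cycles with period 4: 7, 9, 3, 1, …
172 mod 4 = 0, so the last digit matches 7^4 = 1.

1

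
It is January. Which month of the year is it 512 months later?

September

512 = 42·12 + 8, so 512 mod 12 = 8.
January + 8 months → September.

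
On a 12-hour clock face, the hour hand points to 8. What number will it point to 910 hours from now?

6

910 mod 12 = 10 (since 75·12 = 900).
8 + 10 → 6 on a 12-hour dial.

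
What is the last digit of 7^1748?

1

The units digit of 7^n cycles with period 4: 7, 9, 3, 1, …
1748 mod 4 = 0, so the last digit matches 7^4 = 1.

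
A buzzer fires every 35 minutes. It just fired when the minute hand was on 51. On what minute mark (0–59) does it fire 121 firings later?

26

121·35 = 4235.
4235 = 70·60 + 35, so 4235 mod 60 = 35.
(51 + 35) mod 60 = 26.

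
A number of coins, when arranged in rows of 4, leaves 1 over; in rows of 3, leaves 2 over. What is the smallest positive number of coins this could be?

5

x ≡ 2 (mod 3) gives x ∈ {2, 5}.
The first of these with x mod 4 = 1 is 5.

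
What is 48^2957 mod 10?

Powers of 8 mod 10 repeat with period 4: 8, 4, 2, 6.
2957 leaves remainder 1 on division by 4, so 48^2957 ends in 8.

8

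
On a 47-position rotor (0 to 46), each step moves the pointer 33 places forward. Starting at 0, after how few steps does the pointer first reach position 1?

The inverse of 33 mod 47 is 10 (since 33·10 = 330 ≡ 1).
Multiplying both sides by 10: x ≡ 10·1 = 10 ≡ 10 (mod 47).

10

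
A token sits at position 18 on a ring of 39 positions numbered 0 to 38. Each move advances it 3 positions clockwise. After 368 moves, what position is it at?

368·3 = 1104.
1104 mod 39 = 12 (since 28·39 = 1092).
(18 + 12) mod 39 = 30.

30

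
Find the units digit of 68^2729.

8

Last digits of 8^n: 8, 4, 2, 6 (period 4).
2729 mod 4 = 1, so the last digit matches 8^1 = 8.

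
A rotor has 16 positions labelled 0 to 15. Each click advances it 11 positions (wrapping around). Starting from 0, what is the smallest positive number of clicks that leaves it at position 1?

3

16 = 1·11 + 5
11 = 2·5 + 1
5 = 5·1 + 0
Back-substituting gives 11·3 ≡ 1 (mod 16).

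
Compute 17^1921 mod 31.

17

Successive squares of 17 mod 31: 17^1≡17, 17^2≡10, 17^4≡7, 17^8≡18, 17^16≡14, 17^32≡10, 17^64≡7, 17^128≡18, 17^256≡14, 17^512≡10, 17^1024≡7.
1921 = 1 + 128 + 256 + 512 + 1024, so 17^1921 ≡ 17·18·14·10·7 ≡ 17 (mod 31).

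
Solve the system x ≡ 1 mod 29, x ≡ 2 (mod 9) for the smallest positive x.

146

Since 9·13 ≡ 1 (mod 29), take x = 2 + 9·((1−2)·13 mod 29) = 2 + 9·16 = 146.
Check: 146 mod 29 = 1, 146 mod 9 = 2.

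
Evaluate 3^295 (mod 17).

Square-and-reduce mod 17: 3^1≡3, 3^2≡9, 3^4≡13, 3^8≡16, 3^16≡1, 3^32≡1, 3^64≡1, 3^128≡1, 3^256≡1.
295 = 1 + 2 + 4 + 32 + 256, so 3^295 ≡ 3·9·13·1·1 ≡ 11 (mod 17).

11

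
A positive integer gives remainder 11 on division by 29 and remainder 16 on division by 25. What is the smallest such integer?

591

Since 25·7 ≡ 1 (mod 29), take x = 16 + 25·((11−16)·7 mod 29) = 16 + 25·23 = 591.
Check: 591 mod 29 = 11, 591 mod 25 = 16.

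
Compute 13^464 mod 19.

5

By repeated squaring mod 19: 13^1≡13, 13^2≡17, 13^4≡4, 13^8≡16, 13^16≡9, 13^32≡5, 13^64≡6, 13^128≡17, 13^256≡4.
Since 464 = 16 + 64 + 128 + 256 in binary, 13^464 ≡ 9·6·17·4 ≡ 5 (mod 19).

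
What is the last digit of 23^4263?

7

Last digits of 3^n: 3, 9, 7, 1 (period 4).
4263 mod 4 = 3, so the last digit matches 3^3 = 7.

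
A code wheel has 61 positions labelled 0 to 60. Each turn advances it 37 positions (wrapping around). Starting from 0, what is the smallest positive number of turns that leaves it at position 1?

33

37·33 = 1221 = 20·61 + 1, so 37⁻¹ ≡ 33 (mod 61).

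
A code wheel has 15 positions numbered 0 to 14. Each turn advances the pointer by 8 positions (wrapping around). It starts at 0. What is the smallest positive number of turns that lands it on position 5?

10

The inverse of 8 mod 15 is 2 (since 8·2 = 16 ≡ 1).
So x ≡ 2·5 = 10 ≡ 10 (mod 15).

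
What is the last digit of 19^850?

Last digits of 9^n: 9, 1 (period 2).
850 mod 2 = 0, so the last digit matches 9^2 = 1.

1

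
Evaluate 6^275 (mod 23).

By repeated squaring mod 23: 6^1≡6, 6^2≡13, 6^4≡8, 6^8≡18, 6^16≡2, 6^32≡4, 6^64≡16, 6^128≡3, 6^256≡9.
275 = 1 + 2 + 16 + 256, so 6^275 ≡ 6·13·2·9 ≡ 1 (mod 23).

1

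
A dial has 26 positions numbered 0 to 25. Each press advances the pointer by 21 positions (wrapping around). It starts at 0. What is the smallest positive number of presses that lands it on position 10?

24

The inverse of 21 mod 26 is 5 (since 21·5 = 105 ≡ 1).
So x ≡ 5·10 = 50 ≡ 24 (mod 26).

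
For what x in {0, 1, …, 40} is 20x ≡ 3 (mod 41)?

35

The inverse of 20 mod 41 is 39 (since 20·39 = 780 ≡ 1).
Multiplying both sides by 39: x ≡ 39·3 = 117 ≡ 35 (mod 41).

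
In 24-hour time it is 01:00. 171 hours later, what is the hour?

Dividing 171 by 24 gives quotient 7 and remainder 3.
(1 + 3) mod 24 = 4.

4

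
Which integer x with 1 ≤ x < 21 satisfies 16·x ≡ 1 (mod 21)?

4

16·4 = 64 = 3·21 + 1, so 16⁻¹ ≡ 4 (mod 21).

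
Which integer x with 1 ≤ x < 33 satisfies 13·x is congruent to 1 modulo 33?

33 = 2·13 + 7
13 = 1·7 + 6
7 = 1·6 + 1
6 = 6·1 + 0
Back-substituting gives 13·28 ≡ 1 (mod 33).

28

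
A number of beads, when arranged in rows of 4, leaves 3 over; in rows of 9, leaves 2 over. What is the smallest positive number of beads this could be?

Since 9·1 ≡ 1 (mod 4), take x = 2 + 9·((3−2)·1 mod 4) = 2 + 9·1 = 11.
Check: 11 mod 4 = 3, 11 mod 9 = 2.

11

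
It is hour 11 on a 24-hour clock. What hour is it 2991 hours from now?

2991 = 124·24 + 15, so 2991 mod 24 = 15.
(11 + 15) mod 24 = 2.

2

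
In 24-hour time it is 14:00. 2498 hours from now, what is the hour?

16

Dividing 2498 by 24 gives quotient 104 and remainder 2.
(14 + 2) mod 24 = 16.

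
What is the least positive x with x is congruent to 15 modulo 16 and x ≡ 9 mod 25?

159

Since 25·9 ≡ 1 (mod 16), take x = 9 + 25·((15−9)·9 mod 16) = 9 + 25·6 = 159.
Check: 159 mod 16 = 15, 159 mod 25 = 9.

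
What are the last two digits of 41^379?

61

Successive squares of 41 mod 100: 41^1≡41, 41^2≡81, 41^4≡61, 41^8≡21, 41^16≡41, 41^32≡81, 41^64≡61, 41^128≡21, 41^256≡41.
Since 379 = 1 + 2 + 8 + 16 + 32 + 64 + 256 in binary, 41^379 ≡ 41·81·21·41·81·61·41 ≡ 61 (mod 100).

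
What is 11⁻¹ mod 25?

16

25 = 2·11 + 3
11 = 3·3 + 2
3 = 1·2 + 1
2 = 2·1 + 0
Back-substituting gives 11·16 ≡ 1 (mod 25).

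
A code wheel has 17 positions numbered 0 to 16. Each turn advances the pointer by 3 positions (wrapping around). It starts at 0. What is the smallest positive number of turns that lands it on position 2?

12

3⁻¹ ≡ 6 (mod 17) because 3·6 = 18 = 1·17 + 1.
Multiplying both sides by 6: x ≡ 6·2 = 12 ≡ 12 (mod 17).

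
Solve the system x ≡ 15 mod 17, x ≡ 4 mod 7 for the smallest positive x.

x ≡ 4 (mod 7) gives x ∈ {4, 11, 18, 25, 32}.
The first of these with x mod 17 = 15 is 32.

32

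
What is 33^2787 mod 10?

7

Last digits of 3^n: 3, 9, 7, 1 (period 4).
2787 mod 4 = 3, so the last digit matches 3^3 = 7.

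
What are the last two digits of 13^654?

89

Square-and-reduce mod 100: 13^1≡13, 13^2≡69, 13^4≡61, 13^8≡21, 13^16≡41, 13^32≡81, 13^64≡61, 13^128≡21, 13^256≡41, 13^512≡81.
Since 654 = 2 + 4 + 8 + 128 + 512 in binary, 13^654 ≡ 69·61·21·21·81 ≡ 89 (mod 100).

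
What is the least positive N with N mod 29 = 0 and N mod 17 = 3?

x ≡ 3 (mod 17) gives x ∈ {3, 20, 37, 54, 71, 88, 105, 122, …}.
The first of these with x mod 29 = 0 is 377.

377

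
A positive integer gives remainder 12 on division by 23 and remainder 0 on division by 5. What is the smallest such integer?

35

x ≡ 0 (mod 5) gives x ∈ {0, 5, 10, 15, 20, 25, 30, 35}.
The first of these with x mod 23 = 12 is 35.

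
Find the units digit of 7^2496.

The units digit of 7^n cycles with period 4: 7, 9, 3, 1, …
2496 mod 4 = 0, so the last digit matches 7^4 = 1.

1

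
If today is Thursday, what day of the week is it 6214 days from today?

6214 − 887·7 = 5, so 6214 ≡ 5 (mod 7).
Thursday + 5 days → Tuesday.

Tuesday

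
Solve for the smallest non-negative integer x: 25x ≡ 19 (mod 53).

5

25⁻¹ ≡ 17 (mod 53) because 25·17 = 425 = 8·53 + 1.
So x ≡ 17·19 = 323 ≡ 5 (mod 53).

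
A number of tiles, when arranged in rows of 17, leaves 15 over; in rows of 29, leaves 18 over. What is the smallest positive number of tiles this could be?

134

x ≡ 15 (mod 17) gives x ∈ {15, 32, 49, 66, 83, 100, 117, 134}.
The first of these with x mod 29 = 18 is 134.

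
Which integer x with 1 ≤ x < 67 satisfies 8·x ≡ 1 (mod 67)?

42

8·42 = 336 = 5·67 + 1, so 8⁻¹ ≡ 42 (mod 67).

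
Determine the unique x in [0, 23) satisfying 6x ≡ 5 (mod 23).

20

The inverse of 6 mod 23 is 4 (since 6·4 = 24 ≡ 1).
Multiplying both sides by 4: x ≡ 4·5 = 20 ≡ 20 (mod 23).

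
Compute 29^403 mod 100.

89

By repeated squaring mod 100: 29^1≡29, 29^2≡41, 29^4≡81, 29^8≡61, 29^16≡21, 29^32≡41, 29^64≡81, 29^128≡61, 29^256≡21.
403 = 1 + 2 + 16 + 128 + 256, so 29^403 ≡ 29·41·21·61·21 ≡ 89 (mod 100).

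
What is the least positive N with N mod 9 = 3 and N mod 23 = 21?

21

x ≡ 3 (mod 9) gives x ∈ {3, 12, 21}.
The first of these with x mod 23 = 21 is 21.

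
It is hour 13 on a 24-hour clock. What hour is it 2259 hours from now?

16

2259 − 94·24 = 3, so 2259 ≡ 3 (mod 24).
(13 + 3) mod 24 = 16.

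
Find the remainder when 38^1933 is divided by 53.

37

By repeated squaring mod 53: 38^1≡38, 38^2≡13, 38^4≡10, 38^8≡47, 38^16≡36, 38^32≡24, 38^64≡46, 38^128≡49, 38^256≡16, 38^512≡44, 38^1024≡28.
1933 = 1 + 4 + 8 + 128 + 256 + 512 + 1024, so 38^1933 ≡ 38·10·47·49·16·44·28 ≡ 37 (mod 53).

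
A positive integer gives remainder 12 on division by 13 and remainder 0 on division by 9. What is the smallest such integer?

90

Since 9·3 ≡ 1 (mod 13), take x = 0 + 9·((12−0)·3 mod 13) = 0 + 9·10 = 90.
Check: 90 mod 13 = 12, 90 mod 9 = 0.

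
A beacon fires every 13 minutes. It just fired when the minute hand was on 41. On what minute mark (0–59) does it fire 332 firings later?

37

332·13 = 4316.
4316 − 71·60 = 56, so 4316 ≡ 56 (mod 60).
(41 + 56) mod 60 = 37.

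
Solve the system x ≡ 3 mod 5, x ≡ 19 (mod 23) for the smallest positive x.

88

x ≡ 3 (mod 5) gives x ∈ {3, 8, 13, 18, 23, 28, 33, 38, …}.
The first of these with x mod 23 = 19 is 88.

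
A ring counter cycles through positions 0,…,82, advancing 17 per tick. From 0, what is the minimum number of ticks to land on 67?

43

The inverse of 17 mod 83 is 44 (since 17·44 = 748 ≡ 1).
So x ≡ 44·67 = 2948 ≡ 43 (mod 83).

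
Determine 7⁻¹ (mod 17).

17 = 2·7 + 3
7 = 2·3 + 1
3 = 3·1 + 0
Back-substituting gives 7·5 ≡ 1 (mod 17).

5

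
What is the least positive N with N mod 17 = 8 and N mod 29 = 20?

484

x ≡ 8 (mod 17) gives x ∈ {8, 25, 42, 59, 76, 93, 110, 127, …}.
The first of these with x mod 29 = 20 is 484.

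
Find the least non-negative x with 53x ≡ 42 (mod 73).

53⁻¹ ≡ 62 (mod 73) because 53·62 = 3286 = 45·73 + 1.
Multiplying both sides by 62: x ≡ 62·42 = 2604 ≡ 49 (mod 73).
Check: 53·49 = 2597 = 35·73 + 42.

49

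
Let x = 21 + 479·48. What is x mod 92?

13

479·48 = 22992.
22992 − 249·92 = 84, so 22992 ≡ 84 (mod 92).
(21 + 84) mod 92 = 13.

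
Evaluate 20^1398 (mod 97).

18

Square-and-reduce mod 97: 20^1≡20, 20^2≡12, 20^4≡47, 20^8≡75, 20^16≡96, 20^32≡1, 20^64≡1, 20^128≡1, 20^256≡1, 20^512≡1, 20^1024≡1.
1398 = 2 + 4 + 16 + 32 + 64 + 256 + 1024, so 20^1398 ≡ 12·47·96·1·1·1·1 ≡ 18 (mod 97).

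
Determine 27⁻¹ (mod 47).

7

47 = 1·27 + 20
27 = 1·20 + 7
20 = 2·7 + 6
7 = 1·6 + 1
6 = 6·1 + 0
Back-substituting gives 27·7 ≡ 1 (mod 47).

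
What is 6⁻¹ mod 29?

5

6·5 = 30 = 1·29 + 1, so 6⁻¹ ≡ 5 (mod 29).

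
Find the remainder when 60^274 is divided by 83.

Successive squares of 60 mod 83: 60^1≡60, 60^2≡31, 60^4≡48, 60^8≡63, 60^16≡68, 60^32≡59, 60^64≡78, 60^128≡25, 60^256≡44.
274 = 2 + 16 + 256, so 60^274 ≡ 31·68·44 ≡ 41 (mod 83).

41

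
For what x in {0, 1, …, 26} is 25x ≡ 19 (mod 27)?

25⁻¹ ≡ 13 (mod 27) because 25·13 = 325 = 12·27 + 1.
So x ≡ 13·19 = 247 ≡ 4 (mod 27).
Check: 25·4 = 100 = 3·27 + 19.

4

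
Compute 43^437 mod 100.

43

Square-and-reduce mod 100: 43^1≡43, 43^2≡49, 43^4≡1, 43^8≡1, 43^16≡1, 43^32≡1, 43^64≡1, 43^128≡1, 43^256≡1.
Since 437 = 1 + 4 + 16 + 32 + 128 + 256 in binary, 43^437 ≡ 43·1·1·1·1·1 ≡ 43 (mod 100).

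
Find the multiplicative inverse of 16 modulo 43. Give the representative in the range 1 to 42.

35

43 = 2·16 + 11
16 = 1·11 + 5
11 = 2·5 + 1
5 = 5·1 + 0
Back-substituting gives 16·35 ≡ 1 (mod 43).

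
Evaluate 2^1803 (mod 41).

8

Successive squares of 2 mod 41: 2^1≡2, 2^2≡4, 2^4≡16, 2^8≡10, 2^16≡18, 2^32≡37, 2^64≡16, 2^128≡10, 2^256≡18, 2^512≡37, 2^1024≡16.
Since 1803 = 1 + 2 + 8 + 256 + 512 + 1024 in binary, 2^1803 ≡ 2·4·10·18·37·16 ≡ 8 (mod 41).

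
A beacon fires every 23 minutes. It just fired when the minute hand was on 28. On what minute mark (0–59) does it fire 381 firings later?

381·23 = 8763.
8763 − 146·60 = 3, so 8763 ≡ 3 (mod 60).
(28 + 3) mod 60 = 31.

31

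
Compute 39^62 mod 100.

21

Successive squares of 39 mod 100: 39^1≡39, 39^2≡21, 39^4≡41, 39^8≡81, 39^16≡61, 39^32≡21.
62 = 2 + 4 + 8 + 16 + 32, so 39^62 ≡ 21·41·81·61·21 ≡ 21 (mod 100).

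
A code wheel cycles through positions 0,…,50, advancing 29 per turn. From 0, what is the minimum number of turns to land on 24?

36

The inverse of 29 mod 51 is 44 (since 29·44 = 1276 ≡ 1).
So x ≡ 44·24 = 1056 ≡ 36 (mod 51).
Check: 29·36 = 1044 = 20·51 + 24.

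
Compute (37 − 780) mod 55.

Dividing 780 by 55 gives quotient 14 and remainder 10.
(37 − 10) mod 55 = 27.

27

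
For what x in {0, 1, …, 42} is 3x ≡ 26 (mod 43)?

The inverse of 3 mod 43 is 29 (since 3·29 = 87 ≡ 1).
So x ≡ 29·26 = 754 ≡ 23 (mod 43).

23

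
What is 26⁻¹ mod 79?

76

79 = 3·26 + 1
26 = 26·1 + 0
Back-substituting gives 26·76 ≡ 1 (mod 79).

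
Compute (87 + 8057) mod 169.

32

8057 mod 169 = 114 (since 47·169 = 7943).
(87 + 114) mod 169 = 32.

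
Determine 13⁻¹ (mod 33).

33 = 2·13 + 7
13 = 1·7 + 6
7 = 1·6 + 1
6 = 6·1 + 0
Back-substituting gives 13·28 ≡ 1 (mod 33).

28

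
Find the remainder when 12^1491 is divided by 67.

5

Successive squares of 12 mod 67: 12^1≡12, 12^2≡10, 12^4≡33, 12^8≡17, 12^16≡21, 12^32≡39, 12^64≡47, 12^128≡65, 12^256≡4, 12^512≡16, 12^1024≡55.
1491 = 1 + 2 + 16 + 64 + 128 + 256 + 1024, so 12^1491 ≡ 12·10·21·47·65·4·55 ≡ 5 (mod 67).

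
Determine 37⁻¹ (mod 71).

37·48 = 1776 = 25·71 + 1, so 37⁻¹ ≡ 48 (mod 71).

48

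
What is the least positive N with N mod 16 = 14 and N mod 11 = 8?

x ≡ 8 (mod 11) gives x ∈ {8, 19, 30}.
The first of these with x mod 16 = 14 is 30.

30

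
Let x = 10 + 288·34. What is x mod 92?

288·34 = 9792.
9792 = 106·92 + 40, so 9792 mod 92 = 40.
(10 + 40) mod 92 = 50.

50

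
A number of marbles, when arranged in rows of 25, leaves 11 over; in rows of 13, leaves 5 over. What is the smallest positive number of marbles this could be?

Since 13·2 ≡ 1 (mod 25), take x = 5 + 13·((11−5)·2 mod 25) = 5 + 13·12 = 161.
Check: 161 mod 25 = 11, 161 mod 13 = 5.

161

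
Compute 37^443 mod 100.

53

Square-and-reduce mod 100: 37^1≡37, 37^2≡69, 37^4≡61, 37^8≡21, 37^16≡41, 37^32≡81, 37^64≡61, 37^128≡21, 37^256≡41.
443 = 1 + 2 + 8 + 16 + 32 + 128 + 256, so 37^443 ≡ 37·69·21·41·81·21·41 ≡ 53 (mod 100).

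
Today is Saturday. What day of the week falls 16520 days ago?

Saturday

16520 − 2360·7 = 0, so 16520 ≡ 0 (mod 7).
Saturday − 0 days → Saturday.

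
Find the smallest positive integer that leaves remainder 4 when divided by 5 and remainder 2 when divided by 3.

14

x ≡ 2 (mod 3) gives x ∈ {2, 5, 8, 11, 14}.
The first of these with x mod 5 = 4 is 14.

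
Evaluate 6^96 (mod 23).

18

By repeated squaring mod 23: 6^1≡6, 6^2≡13, 6^4≡8, 6^8≡18, 6^16≡2, 6^32≡4, 6^64≡16.
96 = 32 + 64, so 6^96 ≡ 4·16 ≡ 18 (mod 23).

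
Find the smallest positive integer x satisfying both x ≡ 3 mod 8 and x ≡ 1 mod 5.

Since 5·5 ≡ 1 (mod 8), take x = 1 + 5·((3−1)·5 mod 8) = 1 + 5·2 = 11.
Check: 11 mod 8 = 3, 11 mod 5 = 1.

11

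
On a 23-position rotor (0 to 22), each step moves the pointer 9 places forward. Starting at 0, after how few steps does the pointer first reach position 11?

The inverse of 9 mod 23 is 18 (since 9·18 = 162 ≡ 1).
Multiplying both sides by 18: x ≡ 18·11 = 198 ≡ 14 (mod 23).

14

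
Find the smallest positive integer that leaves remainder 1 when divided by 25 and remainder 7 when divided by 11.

51

Since 11·16 ≡ 1 (mod 25), take x = 7 + 11·((1−7)·16 mod 25) = 7 + 11·4 = 51.
Check: 51 mod 25 = 1, 51 mod 11 = 7.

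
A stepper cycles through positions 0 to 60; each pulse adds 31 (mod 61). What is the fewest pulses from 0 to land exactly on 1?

61 = 1·31 + 30
31 = 1·30 + 1
30 = 30·1 + 0
Back-substituting gives 31·2 ≡ 1 (mod 61).

2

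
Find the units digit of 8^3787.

2

Powers of 8 mod 10 repeat with period 4: 8, 4, 2, 6.
3787 leaves remainder 3 on division by 4, so 8^3787 ends in 2.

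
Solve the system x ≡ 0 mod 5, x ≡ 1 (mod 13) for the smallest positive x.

40

x ≡ 0 (mod 5) gives x ∈ {0, 5, 10, 15, 20, 25, 30, 35, …}.
The first of these with x mod 13 = 1 is 40.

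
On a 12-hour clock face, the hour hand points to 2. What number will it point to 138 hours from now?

8

138 = 11·12 + 6, so 138 mod 12 = 6.
2 + 6 → 8 on a 12-hour dial.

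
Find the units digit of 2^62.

The units digit of 2^n cycles with period 4: 2, 4, 8, 6, …
62 mod 4 = 2, so the last digit matches 2^2 = 4.

4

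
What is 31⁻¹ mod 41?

4

41 = 1·31 + 10
31 = 3·10 + 1
10 = 10·1 + 0
Back-substituting gives 31·4 ≡ 1 (mod 41).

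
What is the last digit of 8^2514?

4

Powers of 8 mod 10 repeat with period 4: 8, 4, 2, 6.
2514 leaves remainder 2 on division by 4, so 8^2514 ends in 4.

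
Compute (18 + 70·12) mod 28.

70·12 = 840.
840 mod 28 = 0 (since 30·28 = 840).
(18 + 0) mod 28 = 18.

18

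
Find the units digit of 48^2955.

Powers of 8 mod 10 repeat with period 4: 8, 4, 2, 6.
2955 leaves remainder 3 on division by 4, so 48^2955 ends in 2.

2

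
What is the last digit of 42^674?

4

The units digit of 42^n cycles with period 4: 2, 4, 8, 6, …
674 mod 4 = 2, so the last digit matches 2^2 = 4.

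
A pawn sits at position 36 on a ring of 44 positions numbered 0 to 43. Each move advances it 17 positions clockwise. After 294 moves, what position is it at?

18

294·17 = 4998.
4998 mod 44 = 26 (since 113·44 = 4972).
(36 + 26) mod 44 = 18.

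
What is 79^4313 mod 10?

9

Powers of 9 mod 10 repeat with period 2: 9, 1.
4313 leaves remainder 1 on division by 2, so 79^4313 ends in 9.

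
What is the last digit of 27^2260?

1

Last digits of 7^n: 7, 9, 3, 1 (period 4).
2260 leaves remainder 0 on division by 4, so 27^2260 ends in 1.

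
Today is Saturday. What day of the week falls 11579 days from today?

11579 − 1654·7 = 1, so 11579 ≡ 1 (mod 7).
Saturday + 1 day → Sunday.

Sunday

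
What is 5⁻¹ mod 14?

14 = 2·5 + 4
5 = 1·4 + 1
4 = 4·1 + 0
Back-substituting gives 5·3 ≡ 1 (mod 14).

3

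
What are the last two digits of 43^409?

Successive squares of 43 mod 100: 43^1≡43, 43^2≡49, 43^4≡1, 43^8≡1, 43^16≡1, 43^32≡1, 43^64≡1, 43^128≡1, 43^256≡1.
Since 409 = 1 + 8 + 16 + 128 + 256 in binary, 43^409 ≡ 43·1·1·1·1 ≡ 43 (mod 100).

43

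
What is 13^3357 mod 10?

The units digit of 13^n cycles with period 4: 3, 9, 7, 1, …
3357 mod 4 = 1, so the last digit matches 3^1 = 3.

3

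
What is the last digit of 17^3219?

3

Last digits of 7^n: 7, 9, 3, 1 (period 4).
3219 leaves remainder 3 on division by 4, so 17^3219 ends in 3.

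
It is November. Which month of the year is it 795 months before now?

Dividing 795 by 12 gives quotient 66 and remainder 3.
November − 3 months → August.

August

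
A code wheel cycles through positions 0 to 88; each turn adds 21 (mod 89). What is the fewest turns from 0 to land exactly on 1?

89 = 4·21 + 5
21 = 4·5 + 1
5 = 5·1 + 0
Back-substituting gives 21·17 ≡ 1 (mod 89).

17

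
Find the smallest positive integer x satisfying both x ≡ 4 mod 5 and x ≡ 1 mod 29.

59

x ≡ 4 (mod 5) gives x ∈ {4, 9, 14, 19, 24, 29, 34, 39, …}.
The first of these with x mod 29 = 1 is 59.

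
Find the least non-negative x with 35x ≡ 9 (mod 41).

The inverse of 35 mod 41 is 34 (since 35·34 = 1190 ≡ 1).
So x ≡ 34·9 = 306 ≡ 19 (mod 41).
Check: 35·19 = 665 = 16·41 + 9.

19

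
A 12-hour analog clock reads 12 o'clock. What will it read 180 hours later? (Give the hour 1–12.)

12

Dividing 180 by 12 gives quotient 15 and remainder 0.
12 + 0 → 12 on a 12-hour dial.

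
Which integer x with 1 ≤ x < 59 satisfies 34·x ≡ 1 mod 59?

59 = 1·34 + 25
34 = 1·25 + 9
25 = 2·9 + 7
9 = 1·7 + 2
7 = 3·2 + 1
2 = 2·1 + 0
Back-substituting gives 34·33 ≡ 1 (mod 59).

33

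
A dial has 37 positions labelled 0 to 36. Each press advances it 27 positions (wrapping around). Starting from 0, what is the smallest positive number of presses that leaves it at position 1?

37 = 1·27 + 10
27 = 2·10 + 7
10 = 1·7 + 3
7 = 2·3 + 1
3 = 3·1 + 0
Back-substituting gives 27·11 ≡ 1 (mod 37).

11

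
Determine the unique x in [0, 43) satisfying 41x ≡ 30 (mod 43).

The inverse of 41 mod 43 is 21 (since 41·21 = 861 ≡ 1).
So x ≡ 21·30 = 630 ≡ 28 (mod 43).

28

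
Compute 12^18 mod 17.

Successive squares of 12 mod 17: 12^1≡12, 12^2≡8, 12^4≡13, 12^8≡16, 12^16≡1.
Since 18 = 2 + 16 in binary, 12^18 ≡ 8·1 ≡ 8 (mod 17).

8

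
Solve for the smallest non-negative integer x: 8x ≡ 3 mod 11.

The inverse of 8 mod 11 is 7 (since 8·7 = 56 ≡ 1).
So x ≡ 7·3 = 21 ≡ 10 (mod 11).

10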